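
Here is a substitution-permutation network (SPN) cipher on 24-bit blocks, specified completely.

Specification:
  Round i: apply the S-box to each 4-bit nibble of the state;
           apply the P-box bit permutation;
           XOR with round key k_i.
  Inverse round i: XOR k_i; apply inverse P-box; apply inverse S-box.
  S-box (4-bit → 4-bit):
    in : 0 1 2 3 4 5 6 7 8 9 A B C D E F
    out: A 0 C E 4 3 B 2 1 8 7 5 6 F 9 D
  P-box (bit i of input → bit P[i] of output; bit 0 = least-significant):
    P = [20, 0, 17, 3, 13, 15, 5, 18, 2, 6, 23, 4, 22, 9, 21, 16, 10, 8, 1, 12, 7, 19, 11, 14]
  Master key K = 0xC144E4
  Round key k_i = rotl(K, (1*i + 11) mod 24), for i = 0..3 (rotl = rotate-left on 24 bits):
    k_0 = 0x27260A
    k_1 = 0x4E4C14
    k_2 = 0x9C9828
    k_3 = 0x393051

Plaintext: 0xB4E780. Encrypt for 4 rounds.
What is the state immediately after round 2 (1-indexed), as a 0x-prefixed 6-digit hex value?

s_0 = plaintext = 0xB4E780
s_1 = Round(s_0, k_0) = 0x660EC1
s_2 = Round(s_1, k_1) = 0x479BA0
s_3 = Round(s_2, k_2) = 0x1D3105
s_4 = Round(s_3, k_3) = 0x0CA752

0x479BA0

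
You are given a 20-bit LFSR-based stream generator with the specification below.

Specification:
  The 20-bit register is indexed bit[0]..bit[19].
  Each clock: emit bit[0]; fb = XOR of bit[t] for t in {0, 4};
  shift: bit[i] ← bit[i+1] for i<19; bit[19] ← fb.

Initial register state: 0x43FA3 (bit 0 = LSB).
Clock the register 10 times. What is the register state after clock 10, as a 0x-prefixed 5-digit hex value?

0x1650F

reg_0 = 0x43FA3
clock 1: out=1, reg = 0xA1FD1
clock 2: out=1, reg = 0x50FE8
clock 3: out=0, reg = 0x287F4
clock 4: out=0, reg = 0x943FA
clock 5: out=0, reg = 0xCA1FD
clock 6: out=1, reg = 0x650FE
clock 7: out=0, reg = 0xB287F
clock 8: out=1, reg = 0x5943F
clock 9: out=1, reg = 0x2CA1F
clock 10: out=1, reg = 0x1650F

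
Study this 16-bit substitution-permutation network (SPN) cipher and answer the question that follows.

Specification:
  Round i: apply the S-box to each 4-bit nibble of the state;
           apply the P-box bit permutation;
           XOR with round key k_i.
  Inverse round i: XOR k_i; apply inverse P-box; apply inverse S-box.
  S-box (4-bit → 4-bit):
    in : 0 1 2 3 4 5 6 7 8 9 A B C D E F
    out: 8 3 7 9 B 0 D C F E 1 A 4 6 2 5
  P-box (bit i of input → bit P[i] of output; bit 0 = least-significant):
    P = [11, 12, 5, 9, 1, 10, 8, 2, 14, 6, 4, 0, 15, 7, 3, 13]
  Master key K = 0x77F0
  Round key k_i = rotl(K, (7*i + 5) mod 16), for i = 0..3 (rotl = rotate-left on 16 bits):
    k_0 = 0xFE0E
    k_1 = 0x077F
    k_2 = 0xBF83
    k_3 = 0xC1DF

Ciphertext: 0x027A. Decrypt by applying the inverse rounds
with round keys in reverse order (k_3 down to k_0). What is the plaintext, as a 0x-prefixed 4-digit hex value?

s_0 = ciphertext = 0x027A
s_1 = InvRound(s_0, k_3) = 0x1377
s_2 = InvRound(s_1, k_2) = 0x4DBF
s_3 = InvRound(s_2, k_1) = 0xE153
s_4 = InvRound(s_3, k_0) = 0xC994

0xC994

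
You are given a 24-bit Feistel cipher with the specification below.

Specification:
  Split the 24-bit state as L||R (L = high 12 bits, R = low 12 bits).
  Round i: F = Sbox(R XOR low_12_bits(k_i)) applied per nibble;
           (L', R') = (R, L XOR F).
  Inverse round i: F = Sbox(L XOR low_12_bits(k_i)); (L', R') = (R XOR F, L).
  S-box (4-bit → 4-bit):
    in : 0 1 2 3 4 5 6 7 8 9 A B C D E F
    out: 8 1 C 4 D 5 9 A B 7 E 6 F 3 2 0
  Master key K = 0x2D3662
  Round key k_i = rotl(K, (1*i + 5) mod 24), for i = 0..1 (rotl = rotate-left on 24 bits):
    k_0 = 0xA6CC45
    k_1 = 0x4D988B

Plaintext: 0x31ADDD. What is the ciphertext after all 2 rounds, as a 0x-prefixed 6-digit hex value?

s_0 = plaintext = 0x31ADDD
s_1 = Round(s_0, k_0) = 0xDDD261
s_2 = Round(s_1, k_1) = 0x2613F3

0x2613F3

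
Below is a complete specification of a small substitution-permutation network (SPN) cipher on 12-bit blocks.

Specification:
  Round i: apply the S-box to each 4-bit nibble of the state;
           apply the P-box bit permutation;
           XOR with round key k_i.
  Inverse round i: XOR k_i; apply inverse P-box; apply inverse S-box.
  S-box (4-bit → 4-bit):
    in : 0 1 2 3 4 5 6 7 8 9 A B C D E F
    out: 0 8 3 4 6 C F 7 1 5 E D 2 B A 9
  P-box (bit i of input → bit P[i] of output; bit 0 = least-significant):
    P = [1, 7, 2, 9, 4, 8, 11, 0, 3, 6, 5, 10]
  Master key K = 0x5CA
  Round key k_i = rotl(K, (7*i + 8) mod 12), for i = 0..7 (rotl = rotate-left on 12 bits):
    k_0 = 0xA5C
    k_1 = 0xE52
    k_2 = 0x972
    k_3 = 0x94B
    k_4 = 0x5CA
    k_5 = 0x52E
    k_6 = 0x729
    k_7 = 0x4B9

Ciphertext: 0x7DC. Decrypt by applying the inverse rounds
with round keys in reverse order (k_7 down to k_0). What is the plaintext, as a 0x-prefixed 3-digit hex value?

0xDC7

s_0 = ciphertext = 0x7DC
s_1 = InvRound(s_0, k_7) = 0x4E5
s_2 = InvRound(s_1, k_6) = 0x2CA
s_3 = InvRound(s_2, k_5) = 0xACA
s_4 = InvRound(s_3, k_4) = 0x141
s_5 = InvRound(s_4, k_3) = 0x838
s_6 = InvRound(s_5, k_2) = 0x2C8
s_7 = InvRound(s_6, k_1) = 0xF92
s_8 = InvRound(s_7, k_0) = 0xDC7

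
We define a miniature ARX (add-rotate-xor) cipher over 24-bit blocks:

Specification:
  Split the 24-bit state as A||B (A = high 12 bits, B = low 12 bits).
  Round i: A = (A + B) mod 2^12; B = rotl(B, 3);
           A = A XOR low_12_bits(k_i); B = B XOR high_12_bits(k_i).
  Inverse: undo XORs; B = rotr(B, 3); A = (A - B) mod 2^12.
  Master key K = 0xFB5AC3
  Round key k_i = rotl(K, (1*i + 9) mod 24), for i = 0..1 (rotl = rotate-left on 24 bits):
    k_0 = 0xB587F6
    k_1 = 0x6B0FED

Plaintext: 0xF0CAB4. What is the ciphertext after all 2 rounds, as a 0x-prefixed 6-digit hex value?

0x2DE15F

s_0 = plaintext = 0xF0CAB4
s_1 = Round(s_0, k_0) = 0xE36EFD
s_2 = Round(s_1, k_1) = 0x2DE15F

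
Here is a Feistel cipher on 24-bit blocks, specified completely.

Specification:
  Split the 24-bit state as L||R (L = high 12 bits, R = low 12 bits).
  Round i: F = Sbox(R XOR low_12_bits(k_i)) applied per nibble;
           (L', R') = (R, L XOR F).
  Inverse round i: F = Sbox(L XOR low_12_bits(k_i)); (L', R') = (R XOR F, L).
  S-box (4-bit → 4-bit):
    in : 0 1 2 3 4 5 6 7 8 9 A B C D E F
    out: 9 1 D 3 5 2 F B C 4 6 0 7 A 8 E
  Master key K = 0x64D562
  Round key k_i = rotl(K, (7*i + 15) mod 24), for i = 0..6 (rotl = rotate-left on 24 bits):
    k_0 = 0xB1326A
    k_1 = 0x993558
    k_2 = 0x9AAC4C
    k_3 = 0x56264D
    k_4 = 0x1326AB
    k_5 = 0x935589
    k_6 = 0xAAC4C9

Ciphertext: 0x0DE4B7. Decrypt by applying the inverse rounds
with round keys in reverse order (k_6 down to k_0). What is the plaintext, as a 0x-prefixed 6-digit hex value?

s_0 = ciphertext = 0x0DE4B7
s_1 = InvRound(s_0, k_6) = 0x1AC0DE
s_2 = InvRound(s_1, k_5) = 0x50C1AC
s_3 = InvRound(s_2, k_4) = 0x2C750C
s_4 = InvRound(s_3, k_3) = 0x0CA2C7
s_5 = InvRound(s_4, k_2) = 0x5080CA
s_6 = InvRound(s_5, k_1) = 0x9E3508
s_7 = InvRound(s_6, k_0) = 0x5CC9E3

0x5CC9E3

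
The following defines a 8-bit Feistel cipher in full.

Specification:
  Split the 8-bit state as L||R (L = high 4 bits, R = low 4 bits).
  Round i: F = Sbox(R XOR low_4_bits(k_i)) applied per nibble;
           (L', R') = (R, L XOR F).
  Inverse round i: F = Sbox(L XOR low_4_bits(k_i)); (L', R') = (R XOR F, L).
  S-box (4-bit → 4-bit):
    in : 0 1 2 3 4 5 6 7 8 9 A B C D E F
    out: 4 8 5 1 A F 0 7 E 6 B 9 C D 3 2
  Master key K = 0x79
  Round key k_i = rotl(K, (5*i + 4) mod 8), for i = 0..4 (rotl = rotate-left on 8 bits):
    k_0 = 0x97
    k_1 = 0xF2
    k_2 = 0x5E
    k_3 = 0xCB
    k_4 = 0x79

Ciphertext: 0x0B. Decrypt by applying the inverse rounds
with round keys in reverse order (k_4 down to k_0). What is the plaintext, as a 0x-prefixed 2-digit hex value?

s_0 = ciphertext = 0x0B
s_1 = InvRound(s_0, k_4) = 0xD0
s_2 = InvRound(s_1, k_3) = 0x0D
s_3 = InvRound(s_2, k_2) = 0xE0
s_4 = InvRound(s_3, k_1) = 0xCE
s_5 = InvRound(s_4, k_0) = 0x7C

0x7C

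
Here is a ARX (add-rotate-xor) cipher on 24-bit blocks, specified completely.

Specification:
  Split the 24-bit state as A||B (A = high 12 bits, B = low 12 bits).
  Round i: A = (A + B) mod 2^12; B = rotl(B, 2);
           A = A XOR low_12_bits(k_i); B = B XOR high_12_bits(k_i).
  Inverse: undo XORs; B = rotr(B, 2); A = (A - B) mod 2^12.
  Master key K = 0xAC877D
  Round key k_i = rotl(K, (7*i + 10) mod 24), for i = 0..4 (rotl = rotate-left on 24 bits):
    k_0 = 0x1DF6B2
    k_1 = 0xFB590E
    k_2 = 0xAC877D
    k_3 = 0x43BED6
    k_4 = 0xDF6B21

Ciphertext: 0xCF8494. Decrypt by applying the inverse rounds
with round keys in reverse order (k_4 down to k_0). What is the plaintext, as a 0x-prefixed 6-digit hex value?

0x681D99

s_0 = ciphertext = 0xCF8494
s_1 = InvRound(s_0, k_4) = 0xD81A58
s_2 = InvRound(s_1, k_3) = 0x3BFF98
s_3 = InvRound(s_2, k_2) = 0x36E154
s_4 = InvRound(s_3, k_1) = 0x2A87B8
s_5 = InvRound(s_4, k_0) = 0x681D99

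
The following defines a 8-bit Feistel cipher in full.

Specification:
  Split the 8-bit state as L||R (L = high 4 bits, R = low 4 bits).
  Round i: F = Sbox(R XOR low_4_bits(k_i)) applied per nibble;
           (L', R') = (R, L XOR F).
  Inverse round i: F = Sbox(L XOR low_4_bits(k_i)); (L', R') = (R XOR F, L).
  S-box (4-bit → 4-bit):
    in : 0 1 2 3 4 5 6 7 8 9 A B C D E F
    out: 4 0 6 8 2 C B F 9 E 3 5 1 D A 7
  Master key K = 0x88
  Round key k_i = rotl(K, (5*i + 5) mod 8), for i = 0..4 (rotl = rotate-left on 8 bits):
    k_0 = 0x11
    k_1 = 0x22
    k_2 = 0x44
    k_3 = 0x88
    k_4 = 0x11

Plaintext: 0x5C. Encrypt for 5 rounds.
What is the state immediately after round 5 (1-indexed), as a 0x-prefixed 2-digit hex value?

0x3B

s_0 = plaintext = 0x5C
s_1 = Round(s_0, k_0) = 0xC8
s_2 = Round(s_1, k_1) = 0x8F
s_3 = Round(s_2, k_2) = 0xFD
s_4 = Round(s_3, k_3) = 0xD3
s_5 = Round(s_4, k_4) = 0x3B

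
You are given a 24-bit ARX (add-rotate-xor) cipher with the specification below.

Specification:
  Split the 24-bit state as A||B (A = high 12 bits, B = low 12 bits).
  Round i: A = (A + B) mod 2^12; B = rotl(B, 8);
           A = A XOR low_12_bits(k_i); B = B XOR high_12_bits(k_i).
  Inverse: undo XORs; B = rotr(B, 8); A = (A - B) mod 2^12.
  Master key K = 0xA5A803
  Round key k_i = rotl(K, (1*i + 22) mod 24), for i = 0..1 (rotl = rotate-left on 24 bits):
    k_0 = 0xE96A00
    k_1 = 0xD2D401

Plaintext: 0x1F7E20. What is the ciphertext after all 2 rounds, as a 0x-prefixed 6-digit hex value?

0xC8A9CA

s_0 = plaintext = 0x1F7E20
s_1 = Round(s_0, k_0) = 0xA17E74
s_2 = Round(s_1, k_1) = 0xC8A9CA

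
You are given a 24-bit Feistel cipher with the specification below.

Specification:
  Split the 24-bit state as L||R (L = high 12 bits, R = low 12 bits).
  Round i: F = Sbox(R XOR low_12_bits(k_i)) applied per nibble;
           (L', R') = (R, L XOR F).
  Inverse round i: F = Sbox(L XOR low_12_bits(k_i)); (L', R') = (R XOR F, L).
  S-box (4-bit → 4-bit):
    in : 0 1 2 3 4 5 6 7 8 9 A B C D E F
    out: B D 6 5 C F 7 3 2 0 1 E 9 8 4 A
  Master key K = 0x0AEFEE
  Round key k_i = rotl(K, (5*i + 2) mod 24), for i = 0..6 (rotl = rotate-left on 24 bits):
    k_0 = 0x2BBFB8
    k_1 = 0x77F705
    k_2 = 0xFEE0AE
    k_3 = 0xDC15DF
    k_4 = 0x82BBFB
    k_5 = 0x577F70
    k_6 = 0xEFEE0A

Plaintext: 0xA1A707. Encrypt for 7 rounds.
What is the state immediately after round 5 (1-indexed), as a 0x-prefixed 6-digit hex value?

0x2AA0BA

s_0 = plaintext = 0xA1A707
s_1 = Round(s_0, k_0) = 0x7078F0
s_2 = Round(s_1, k_1) = 0x8F0DA8
s_3 = Round(s_2, k_2) = 0xDA8047
s_4 = Round(s_3, k_3) = 0x0472AA
s_5 = Round(s_4, k_4) = 0x2AA0BA
s_6 = Round(s_5, k_5) = 0x0BA83B
s_7 = Round(s_6, k_6) = 0x83B7E7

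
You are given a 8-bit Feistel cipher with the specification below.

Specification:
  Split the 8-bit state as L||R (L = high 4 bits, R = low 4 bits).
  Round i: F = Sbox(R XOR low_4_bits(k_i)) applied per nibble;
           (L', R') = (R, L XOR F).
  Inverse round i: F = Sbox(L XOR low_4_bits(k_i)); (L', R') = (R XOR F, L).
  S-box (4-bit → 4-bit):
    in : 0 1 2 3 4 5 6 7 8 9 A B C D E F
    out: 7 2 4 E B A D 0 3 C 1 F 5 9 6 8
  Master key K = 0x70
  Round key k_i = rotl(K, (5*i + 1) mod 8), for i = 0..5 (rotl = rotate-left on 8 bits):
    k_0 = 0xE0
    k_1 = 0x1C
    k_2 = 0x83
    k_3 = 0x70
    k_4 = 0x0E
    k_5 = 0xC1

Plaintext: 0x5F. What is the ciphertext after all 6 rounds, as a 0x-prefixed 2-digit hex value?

0xEA

s_0 = plaintext = 0x5F
s_1 = Round(s_0, k_0) = 0xFD
s_2 = Round(s_1, k_1) = 0xDD
s_3 = Round(s_2, k_2) = 0xDB
s_4 = Round(s_3, k_3) = 0xB2
s_5 = Round(s_4, k_4) = 0x2E
s_6 = Round(s_5, k_5) = 0xEA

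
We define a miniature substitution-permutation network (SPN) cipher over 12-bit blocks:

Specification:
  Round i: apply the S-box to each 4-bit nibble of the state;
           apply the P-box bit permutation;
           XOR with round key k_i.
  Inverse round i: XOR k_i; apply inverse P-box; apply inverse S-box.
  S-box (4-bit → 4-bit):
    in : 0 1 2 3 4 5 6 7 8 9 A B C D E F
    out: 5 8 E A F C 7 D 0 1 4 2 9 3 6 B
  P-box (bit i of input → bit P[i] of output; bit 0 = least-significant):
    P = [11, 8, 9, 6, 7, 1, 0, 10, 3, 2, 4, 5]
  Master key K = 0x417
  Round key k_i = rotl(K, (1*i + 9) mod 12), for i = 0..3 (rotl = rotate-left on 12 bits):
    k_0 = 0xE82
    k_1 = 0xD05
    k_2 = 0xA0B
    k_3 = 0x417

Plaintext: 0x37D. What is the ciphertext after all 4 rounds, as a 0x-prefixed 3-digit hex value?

s_0 = plaintext = 0x37D
s_1 = Round(s_0, k_0) = 0x327
s_2 = Round(s_1, k_1) = 0x362
s_3 = Round(s_2, k_2) = 0x9EC
s_4 = Round(s_3, k_3) = 0xC5C

0xC5C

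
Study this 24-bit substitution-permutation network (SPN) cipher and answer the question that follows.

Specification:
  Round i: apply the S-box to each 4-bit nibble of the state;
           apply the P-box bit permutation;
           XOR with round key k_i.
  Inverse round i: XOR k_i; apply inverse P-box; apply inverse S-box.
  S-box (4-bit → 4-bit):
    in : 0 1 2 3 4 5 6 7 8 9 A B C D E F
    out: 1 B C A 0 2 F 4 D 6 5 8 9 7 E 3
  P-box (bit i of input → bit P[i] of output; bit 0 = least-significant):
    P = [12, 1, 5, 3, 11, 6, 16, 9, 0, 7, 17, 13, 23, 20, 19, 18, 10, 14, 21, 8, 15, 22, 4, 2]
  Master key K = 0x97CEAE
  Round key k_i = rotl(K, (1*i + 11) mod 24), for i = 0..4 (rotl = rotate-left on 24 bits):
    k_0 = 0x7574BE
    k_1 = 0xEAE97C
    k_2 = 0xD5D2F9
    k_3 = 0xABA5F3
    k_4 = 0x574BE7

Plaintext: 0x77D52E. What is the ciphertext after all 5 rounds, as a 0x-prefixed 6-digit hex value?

0xCE553C

s_0 = plaintext = 0x77D52E
s_1 = Round(s_0, k_0) = 0xCC7604
s_2 = Round(s_1, k_1) = 0xE044F9
s_3 = Round(s_2, k_2) = 0x95DE8F
s_4 = Round(s_3, k_3) = 0x70DF61
s_5 = Round(s_4, k_4) = 0xCE553C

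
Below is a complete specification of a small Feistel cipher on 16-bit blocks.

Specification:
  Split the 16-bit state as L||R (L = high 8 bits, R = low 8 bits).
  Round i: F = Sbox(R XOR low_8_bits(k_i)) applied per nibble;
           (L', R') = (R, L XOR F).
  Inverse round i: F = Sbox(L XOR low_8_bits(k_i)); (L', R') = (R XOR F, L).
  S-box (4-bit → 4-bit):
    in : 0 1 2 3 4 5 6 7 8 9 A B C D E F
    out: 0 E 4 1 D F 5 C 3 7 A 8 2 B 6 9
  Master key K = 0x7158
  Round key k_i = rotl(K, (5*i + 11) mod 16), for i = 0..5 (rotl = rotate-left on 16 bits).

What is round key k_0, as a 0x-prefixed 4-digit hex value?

K = 0x7158
k_0 = rotl(K, (5*0+11) mod 16) = rotl(K, 11) = 0xC38A

0xC38A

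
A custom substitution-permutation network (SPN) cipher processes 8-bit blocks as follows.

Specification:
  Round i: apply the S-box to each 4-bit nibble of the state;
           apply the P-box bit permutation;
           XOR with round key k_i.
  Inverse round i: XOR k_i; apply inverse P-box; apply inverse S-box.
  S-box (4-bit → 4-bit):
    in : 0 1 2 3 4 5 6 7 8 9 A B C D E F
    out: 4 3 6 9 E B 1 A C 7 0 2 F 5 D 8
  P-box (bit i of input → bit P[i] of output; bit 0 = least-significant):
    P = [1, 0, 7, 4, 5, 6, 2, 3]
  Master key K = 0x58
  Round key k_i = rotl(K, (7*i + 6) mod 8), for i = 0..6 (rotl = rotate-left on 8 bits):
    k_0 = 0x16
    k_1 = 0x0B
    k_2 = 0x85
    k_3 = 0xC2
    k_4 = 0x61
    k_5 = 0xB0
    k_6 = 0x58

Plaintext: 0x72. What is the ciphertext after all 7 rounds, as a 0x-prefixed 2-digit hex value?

0x44

s_0 = plaintext = 0x72
s_1 = Round(s_0, k_0) = 0xDF
s_2 = Round(s_1, k_1) = 0x3F
s_3 = Round(s_2, k_2) = 0xBD
s_4 = Round(s_3, k_3) = 0x00
s_5 = Round(s_4, k_4) = 0xE5
s_6 = Round(s_5, k_5) = 0x8F
s_7 = Round(s_6, k_6) = 0x44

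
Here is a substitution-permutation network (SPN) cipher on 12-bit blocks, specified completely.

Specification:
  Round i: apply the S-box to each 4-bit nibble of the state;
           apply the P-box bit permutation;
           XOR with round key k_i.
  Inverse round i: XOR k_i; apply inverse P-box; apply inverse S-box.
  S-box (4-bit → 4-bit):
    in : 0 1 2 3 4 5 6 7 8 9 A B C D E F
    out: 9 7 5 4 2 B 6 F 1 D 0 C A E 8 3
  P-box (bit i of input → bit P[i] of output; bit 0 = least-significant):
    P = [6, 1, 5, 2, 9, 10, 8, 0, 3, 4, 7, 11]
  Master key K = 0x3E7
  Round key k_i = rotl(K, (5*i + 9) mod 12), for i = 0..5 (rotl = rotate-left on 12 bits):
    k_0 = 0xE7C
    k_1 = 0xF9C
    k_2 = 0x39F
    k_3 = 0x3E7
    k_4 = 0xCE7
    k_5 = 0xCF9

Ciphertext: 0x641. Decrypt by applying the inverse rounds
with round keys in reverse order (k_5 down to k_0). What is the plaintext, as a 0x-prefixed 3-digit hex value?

s_0 = ciphertext = 0x641
s_1 = InvRound(s_0, k_5) = 0x783
s_2 = InvRound(s_1, k_4) = 0xE29
s_3 = InvRound(s_2, k_3) = 0x965
s_4 = InvRound(s_3, k_2) = 0x781
s_5 = InvRound(s_4, k_1) = 0x5EE
s_6 = InvRound(s_5, k_0) = 0xD24

0xD24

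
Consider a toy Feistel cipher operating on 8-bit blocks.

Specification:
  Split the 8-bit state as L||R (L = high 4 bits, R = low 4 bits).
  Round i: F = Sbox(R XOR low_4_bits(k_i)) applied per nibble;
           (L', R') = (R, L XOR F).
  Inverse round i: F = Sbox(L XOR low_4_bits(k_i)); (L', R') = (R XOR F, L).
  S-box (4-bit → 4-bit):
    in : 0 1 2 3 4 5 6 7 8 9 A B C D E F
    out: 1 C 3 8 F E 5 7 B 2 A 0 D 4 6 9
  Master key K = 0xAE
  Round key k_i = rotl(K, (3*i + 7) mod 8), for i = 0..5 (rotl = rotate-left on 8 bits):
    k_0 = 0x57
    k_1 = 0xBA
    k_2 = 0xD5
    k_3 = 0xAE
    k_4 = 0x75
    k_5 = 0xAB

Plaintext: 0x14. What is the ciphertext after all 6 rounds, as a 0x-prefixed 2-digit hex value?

0xC5

s_0 = plaintext = 0x14
s_1 = Round(s_0, k_0) = 0x49
s_2 = Round(s_1, k_1) = 0x9C
s_3 = Round(s_2, k_2) = 0xCB
s_4 = Round(s_3, k_3) = 0xB2
s_5 = Round(s_4, k_4) = 0x2C
s_6 = Round(s_5, k_5) = 0xC5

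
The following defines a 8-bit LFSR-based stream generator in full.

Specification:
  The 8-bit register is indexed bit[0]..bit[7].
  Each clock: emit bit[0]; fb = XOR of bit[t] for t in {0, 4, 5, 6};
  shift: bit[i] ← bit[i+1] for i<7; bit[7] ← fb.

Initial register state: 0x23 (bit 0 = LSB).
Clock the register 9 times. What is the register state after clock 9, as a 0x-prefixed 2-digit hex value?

0xD0

reg_0 = 0x23
clock 1: out=1, reg = 0x11
clock 2: out=1, reg = 0x08
clock 3: out=0, reg = 0x04
clock 4: out=0, reg = 0x02
clock 5: out=0, reg = 0x01
clock 6: out=1, reg = 0x80
clock 7: out=0, reg = 0x40
clock 8: out=0, reg = 0xA0
clock 9: out=0, reg = 0xD0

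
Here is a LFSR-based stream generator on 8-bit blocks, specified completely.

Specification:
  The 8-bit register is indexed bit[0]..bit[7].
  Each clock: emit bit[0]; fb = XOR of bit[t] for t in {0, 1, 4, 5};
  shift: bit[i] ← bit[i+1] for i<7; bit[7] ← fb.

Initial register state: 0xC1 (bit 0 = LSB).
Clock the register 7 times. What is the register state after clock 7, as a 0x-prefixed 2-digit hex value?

0x07

reg_0 = 0xC1
clock 1: out=1, reg = 0xE0
clock 2: out=0, reg = 0xF0
clock 3: out=0, reg = 0x78
clock 4: out=0, reg = 0x3C
clock 5: out=0, reg = 0x1E
clock 6: out=0, reg = 0x0F
clock 7: out=1, reg = 0x07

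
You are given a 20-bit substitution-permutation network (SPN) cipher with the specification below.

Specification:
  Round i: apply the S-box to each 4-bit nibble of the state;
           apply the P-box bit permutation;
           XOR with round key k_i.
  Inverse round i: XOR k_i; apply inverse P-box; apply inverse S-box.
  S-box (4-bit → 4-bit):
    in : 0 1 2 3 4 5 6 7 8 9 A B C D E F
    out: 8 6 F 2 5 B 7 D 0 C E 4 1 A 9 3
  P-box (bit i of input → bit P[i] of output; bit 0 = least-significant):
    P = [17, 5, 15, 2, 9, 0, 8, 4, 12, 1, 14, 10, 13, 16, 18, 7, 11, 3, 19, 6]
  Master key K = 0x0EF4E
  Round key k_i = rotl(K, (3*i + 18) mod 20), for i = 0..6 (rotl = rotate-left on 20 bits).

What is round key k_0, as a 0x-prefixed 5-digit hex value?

0x83BD3

K = 0x0EF4E
k_0 = rotl(K, (3*0+18) mod 20) = rotl(K, 18) = 0x83BD3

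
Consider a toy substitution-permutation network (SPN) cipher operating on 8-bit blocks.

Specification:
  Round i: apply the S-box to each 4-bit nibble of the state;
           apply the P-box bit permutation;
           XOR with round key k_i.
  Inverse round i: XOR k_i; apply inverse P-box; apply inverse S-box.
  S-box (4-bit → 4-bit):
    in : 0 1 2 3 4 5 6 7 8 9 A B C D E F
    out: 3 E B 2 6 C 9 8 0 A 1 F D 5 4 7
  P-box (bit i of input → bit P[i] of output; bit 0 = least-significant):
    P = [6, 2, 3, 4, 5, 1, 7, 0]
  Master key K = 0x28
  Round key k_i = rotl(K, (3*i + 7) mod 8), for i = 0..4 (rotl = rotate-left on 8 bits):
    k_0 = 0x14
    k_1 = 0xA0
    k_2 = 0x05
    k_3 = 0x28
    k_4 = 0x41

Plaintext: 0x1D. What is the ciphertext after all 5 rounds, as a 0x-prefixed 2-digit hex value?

s_0 = plaintext = 0x1D
s_1 = Round(s_0, k_0) = 0xDF
s_2 = Round(s_1, k_1) = 0x4C
s_3 = Round(s_2, k_2) = 0xDF
s_4 = Round(s_3, k_3) = 0xC4
s_5 = Round(s_4, k_4) = 0xEC

0xEC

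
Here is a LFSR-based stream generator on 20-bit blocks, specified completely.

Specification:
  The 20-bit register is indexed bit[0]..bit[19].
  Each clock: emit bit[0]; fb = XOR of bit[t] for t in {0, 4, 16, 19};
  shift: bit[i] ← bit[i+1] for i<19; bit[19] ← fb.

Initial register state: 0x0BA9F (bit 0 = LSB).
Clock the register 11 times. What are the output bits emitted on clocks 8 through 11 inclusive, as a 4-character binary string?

1010

reg_0 = 0x0BA9F
clock 1: out=1, reg = 0x05D4F
clock 2: out=1, reg = 0x82EA7
clock 3: out=1, reg = 0x41753
clock 4: out=1, reg = 0x20BA9
clock 5: out=1, reg = 0x905D4
clock 6: out=0, reg = 0xC82EA
clock 7: out=0, reg = 0xE4175
clock 8: out=1, reg = 0xF20BA
clock 9: out=0, reg = 0xF905D
clock 10: out=1, reg = 0x7C82E
clock 11: out=0, reg = 0xBE417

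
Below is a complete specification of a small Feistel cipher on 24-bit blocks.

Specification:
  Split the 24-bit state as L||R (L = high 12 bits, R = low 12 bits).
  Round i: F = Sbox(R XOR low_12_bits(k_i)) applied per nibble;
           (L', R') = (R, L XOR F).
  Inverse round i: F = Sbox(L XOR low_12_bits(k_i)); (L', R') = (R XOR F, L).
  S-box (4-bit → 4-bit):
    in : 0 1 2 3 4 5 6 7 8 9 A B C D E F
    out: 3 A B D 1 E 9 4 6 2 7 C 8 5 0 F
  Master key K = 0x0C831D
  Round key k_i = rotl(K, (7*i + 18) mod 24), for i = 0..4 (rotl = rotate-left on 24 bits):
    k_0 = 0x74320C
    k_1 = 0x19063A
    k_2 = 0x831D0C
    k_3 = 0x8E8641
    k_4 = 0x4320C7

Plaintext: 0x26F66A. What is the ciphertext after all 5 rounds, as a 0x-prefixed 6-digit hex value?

0x426CFC

s_0 = plaintext = 0x26F66A
s_1 = Round(s_0, k_0) = 0x66A3F6
s_2 = Round(s_1, k_1) = 0x3F68E2
s_3 = Round(s_2, k_2) = 0x8E2DF6
s_4 = Round(s_3, k_3) = 0xDF6426
s_5 = Round(s_4, k_4) = 0x426CFC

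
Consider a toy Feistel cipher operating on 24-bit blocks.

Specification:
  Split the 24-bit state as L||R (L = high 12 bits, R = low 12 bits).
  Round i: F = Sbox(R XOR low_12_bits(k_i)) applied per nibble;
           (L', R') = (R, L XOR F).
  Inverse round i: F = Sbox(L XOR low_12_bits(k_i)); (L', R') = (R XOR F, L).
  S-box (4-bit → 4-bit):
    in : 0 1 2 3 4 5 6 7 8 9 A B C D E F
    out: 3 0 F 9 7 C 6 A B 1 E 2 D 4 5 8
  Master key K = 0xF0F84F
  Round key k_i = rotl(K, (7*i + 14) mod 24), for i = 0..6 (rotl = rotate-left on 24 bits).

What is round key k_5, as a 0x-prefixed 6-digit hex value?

0xE1F09F

K = 0xF0F84F
k_0 = rotl(K, (7*0+14) mod 24) = rotl(K, 14) = 0x13FC3E
k_1 = rotl(K, (7*1+14) mod 24) = rotl(K, 21) = 0xFE1F09
k_2 = rotl(K, (7*2+14) mod 24) = rotl(K, 4) = 0x0F84FF
k_3 = rotl(K, (7*3+14) mod 24) = rotl(K, 11) = 0xC27F87
k_4 = rotl(K, (7*4+14) mod 24) = rotl(K, 18) = 0x3FC3E1
k_5 = rotl(K, (7*5+14) mod 24) = rotl(K, 1) = 0xE1F09F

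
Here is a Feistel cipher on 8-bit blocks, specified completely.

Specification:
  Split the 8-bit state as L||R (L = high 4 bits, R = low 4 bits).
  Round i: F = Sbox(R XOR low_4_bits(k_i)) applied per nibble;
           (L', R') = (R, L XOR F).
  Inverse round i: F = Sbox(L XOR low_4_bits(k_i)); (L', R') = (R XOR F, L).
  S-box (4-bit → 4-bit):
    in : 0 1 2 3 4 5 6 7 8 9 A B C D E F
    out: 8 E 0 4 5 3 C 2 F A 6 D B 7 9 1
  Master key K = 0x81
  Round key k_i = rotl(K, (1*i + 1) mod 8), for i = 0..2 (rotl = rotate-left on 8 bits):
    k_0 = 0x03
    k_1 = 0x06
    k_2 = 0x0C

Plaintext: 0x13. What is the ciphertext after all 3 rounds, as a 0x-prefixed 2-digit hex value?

s_0 = plaintext = 0x13
s_1 = Round(s_0, k_0) = 0x39
s_2 = Round(s_1, k_1) = 0x92
s_3 = Round(s_2, k_2) = 0x20

0x20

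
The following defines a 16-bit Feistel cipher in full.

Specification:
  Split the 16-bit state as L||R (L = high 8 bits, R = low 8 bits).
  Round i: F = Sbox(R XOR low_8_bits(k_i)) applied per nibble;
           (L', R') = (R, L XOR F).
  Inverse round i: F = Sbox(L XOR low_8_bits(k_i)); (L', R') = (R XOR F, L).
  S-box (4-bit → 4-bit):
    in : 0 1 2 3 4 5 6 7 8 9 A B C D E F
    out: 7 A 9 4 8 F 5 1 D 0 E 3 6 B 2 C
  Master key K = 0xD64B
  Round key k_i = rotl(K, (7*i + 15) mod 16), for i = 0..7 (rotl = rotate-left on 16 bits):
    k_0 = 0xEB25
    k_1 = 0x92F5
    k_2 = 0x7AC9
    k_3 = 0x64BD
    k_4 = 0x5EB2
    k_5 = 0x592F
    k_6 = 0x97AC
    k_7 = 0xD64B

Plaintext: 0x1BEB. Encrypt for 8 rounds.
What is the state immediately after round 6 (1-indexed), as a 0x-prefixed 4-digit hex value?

0x71B9

s_0 = plaintext = 0x1BEB
s_1 = Round(s_0, k_0) = 0xEB79
s_2 = Round(s_1, k_1) = 0x793D
s_3 = Round(s_2, k_2) = 0x3DB1
s_4 = Round(s_3, k_3) = 0xB14B
s_5 = Round(s_4, k_4) = 0x4B71
s_6 = Round(s_5, k_5) = 0x71B9
s_7 = Round(s_6, k_6) = 0xB9DE
s_8 = Round(s_7, k_7) = 0xDEB6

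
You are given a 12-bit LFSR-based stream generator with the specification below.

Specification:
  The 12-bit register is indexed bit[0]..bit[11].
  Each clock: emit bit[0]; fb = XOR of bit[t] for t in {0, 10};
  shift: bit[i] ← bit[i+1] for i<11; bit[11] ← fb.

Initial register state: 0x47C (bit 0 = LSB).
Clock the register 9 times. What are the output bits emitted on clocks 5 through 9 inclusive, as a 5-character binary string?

reg_0 = 0x47C
clock 1: out=0, reg = 0xA3E
clock 2: out=0, reg = 0x51F
clock 3: out=1, reg = 0x28F
clock 4: out=1, reg = 0x947
clock 5: out=1, reg = 0xCA3
clock 6: out=1, reg = 0x651
clock 7: out=1, reg = 0x328
clock 8: out=0, reg = 0x194
clock 9: out=0, reg = 0x0CA

11100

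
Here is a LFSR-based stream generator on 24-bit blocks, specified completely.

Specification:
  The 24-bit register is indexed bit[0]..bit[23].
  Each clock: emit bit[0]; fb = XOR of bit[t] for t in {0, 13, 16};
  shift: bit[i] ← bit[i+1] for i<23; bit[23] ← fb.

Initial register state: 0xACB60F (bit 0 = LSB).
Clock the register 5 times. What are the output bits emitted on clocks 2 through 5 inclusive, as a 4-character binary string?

1110

reg_0 = 0xACB60F
clock 1: out=1, reg = 0x565B07
clock 2: out=1, reg = 0xAB2D83
clock 3: out=1, reg = 0xD596C1
clock 4: out=1, reg = 0x6ACB60
clock 5: out=0, reg = 0x3565B0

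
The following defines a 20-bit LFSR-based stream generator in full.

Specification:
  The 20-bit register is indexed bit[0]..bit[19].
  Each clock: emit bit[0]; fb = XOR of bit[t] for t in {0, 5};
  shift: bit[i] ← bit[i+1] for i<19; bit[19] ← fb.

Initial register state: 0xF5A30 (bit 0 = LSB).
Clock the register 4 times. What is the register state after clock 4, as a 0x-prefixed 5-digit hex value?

reg_0 = 0xF5A30
clock 1: out=0, reg = 0xFAD18
clock 2: out=0, reg = 0x7D68C
clock 3: out=0, reg = 0x3EB46
clock 4: out=0, reg = 0x1F5A3

0x1F5A3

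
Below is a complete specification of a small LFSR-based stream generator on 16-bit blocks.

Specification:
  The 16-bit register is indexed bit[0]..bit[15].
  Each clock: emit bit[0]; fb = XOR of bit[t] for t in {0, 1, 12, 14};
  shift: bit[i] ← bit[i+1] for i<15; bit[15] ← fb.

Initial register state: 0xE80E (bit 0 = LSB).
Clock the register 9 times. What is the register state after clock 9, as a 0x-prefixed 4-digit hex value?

reg_0 = 0xE80E
clock 1: out=0, reg = 0x7407
clock 2: out=1, reg = 0x3A03
clock 3: out=1, reg = 0x9D01
clock 4: out=1, reg = 0x4E80
clock 5: out=0, reg = 0xA740
clock 6: out=0, reg = 0x53A0
clock 7: out=0, reg = 0x29D0
clock 8: out=0, reg = 0x14E8
clock 9: out=0, reg = 0x8A74

0x8A74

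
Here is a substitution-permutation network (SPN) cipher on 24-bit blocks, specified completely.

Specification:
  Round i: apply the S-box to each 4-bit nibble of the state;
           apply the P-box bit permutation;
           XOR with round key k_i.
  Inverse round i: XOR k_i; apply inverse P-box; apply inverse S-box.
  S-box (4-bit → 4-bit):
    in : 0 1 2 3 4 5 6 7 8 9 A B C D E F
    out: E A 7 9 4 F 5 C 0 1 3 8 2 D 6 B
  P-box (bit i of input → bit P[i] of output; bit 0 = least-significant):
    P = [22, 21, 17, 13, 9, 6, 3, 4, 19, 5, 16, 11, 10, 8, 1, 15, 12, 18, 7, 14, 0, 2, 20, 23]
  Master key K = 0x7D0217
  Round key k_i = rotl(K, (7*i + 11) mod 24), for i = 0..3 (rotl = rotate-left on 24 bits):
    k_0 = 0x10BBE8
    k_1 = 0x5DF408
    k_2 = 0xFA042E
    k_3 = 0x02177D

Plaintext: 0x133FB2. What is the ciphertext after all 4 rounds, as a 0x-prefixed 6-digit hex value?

0xDF5887

s_0 = plaintext = 0x133FB2
s_1 = Round(s_0, k_0) = 0xFA67DC
s_2 = Round(s_1, k_1) = 0xF8EA17
s_3 = Round(s_2, k_2) = 0x702559
s_4 = Round(s_3, k_3) = 0xDF5887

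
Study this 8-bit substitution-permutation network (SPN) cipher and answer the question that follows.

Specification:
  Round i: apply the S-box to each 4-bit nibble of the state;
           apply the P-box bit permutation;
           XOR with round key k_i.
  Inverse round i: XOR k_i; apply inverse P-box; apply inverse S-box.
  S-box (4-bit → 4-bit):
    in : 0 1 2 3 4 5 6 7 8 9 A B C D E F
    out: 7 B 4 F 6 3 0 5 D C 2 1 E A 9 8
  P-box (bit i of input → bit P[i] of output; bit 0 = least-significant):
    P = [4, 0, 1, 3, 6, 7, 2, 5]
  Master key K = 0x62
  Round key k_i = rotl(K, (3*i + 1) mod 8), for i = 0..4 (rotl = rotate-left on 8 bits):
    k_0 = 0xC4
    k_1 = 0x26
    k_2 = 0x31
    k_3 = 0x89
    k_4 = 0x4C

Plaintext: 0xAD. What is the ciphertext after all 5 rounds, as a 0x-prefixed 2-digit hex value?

s_0 = plaintext = 0xAD
s_1 = Round(s_0, k_0) = 0x4D
s_2 = Round(s_1, k_1) = 0xAB
s_3 = Round(s_2, k_2) = 0xA1
s_4 = Round(s_3, k_3) = 0x10
s_5 = Round(s_4, k_4) = 0xBF

0xBF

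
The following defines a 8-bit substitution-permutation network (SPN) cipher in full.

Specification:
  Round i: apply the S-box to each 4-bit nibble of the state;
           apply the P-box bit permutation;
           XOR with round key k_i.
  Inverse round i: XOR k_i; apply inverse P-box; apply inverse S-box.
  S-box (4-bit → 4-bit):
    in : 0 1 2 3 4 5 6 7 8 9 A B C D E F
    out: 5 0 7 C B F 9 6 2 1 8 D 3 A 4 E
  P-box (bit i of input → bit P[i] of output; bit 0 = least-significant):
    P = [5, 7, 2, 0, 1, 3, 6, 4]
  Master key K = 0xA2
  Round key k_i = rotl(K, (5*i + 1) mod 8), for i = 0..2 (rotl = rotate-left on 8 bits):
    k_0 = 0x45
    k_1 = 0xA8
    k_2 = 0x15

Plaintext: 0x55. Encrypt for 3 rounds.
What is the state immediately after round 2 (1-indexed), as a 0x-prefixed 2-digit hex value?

s_0 = plaintext = 0x55
s_1 = Round(s_0, k_0) = 0xBA
s_2 = Round(s_1, k_1) = 0xFB
s_3 = Round(s_2, k_2) = 0x68

0xFB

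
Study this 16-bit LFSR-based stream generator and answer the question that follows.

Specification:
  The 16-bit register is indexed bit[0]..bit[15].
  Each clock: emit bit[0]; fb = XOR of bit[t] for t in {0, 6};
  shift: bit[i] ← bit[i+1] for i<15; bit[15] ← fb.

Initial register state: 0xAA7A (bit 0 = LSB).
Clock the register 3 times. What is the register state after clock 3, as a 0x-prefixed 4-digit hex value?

0x754F

reg_0 = 0xAA7A
clock 1: out=0, reg = 0xD53D
clock 2: out=1, reg = 0xEA9E
clock 3: out=0, reg = 0x754F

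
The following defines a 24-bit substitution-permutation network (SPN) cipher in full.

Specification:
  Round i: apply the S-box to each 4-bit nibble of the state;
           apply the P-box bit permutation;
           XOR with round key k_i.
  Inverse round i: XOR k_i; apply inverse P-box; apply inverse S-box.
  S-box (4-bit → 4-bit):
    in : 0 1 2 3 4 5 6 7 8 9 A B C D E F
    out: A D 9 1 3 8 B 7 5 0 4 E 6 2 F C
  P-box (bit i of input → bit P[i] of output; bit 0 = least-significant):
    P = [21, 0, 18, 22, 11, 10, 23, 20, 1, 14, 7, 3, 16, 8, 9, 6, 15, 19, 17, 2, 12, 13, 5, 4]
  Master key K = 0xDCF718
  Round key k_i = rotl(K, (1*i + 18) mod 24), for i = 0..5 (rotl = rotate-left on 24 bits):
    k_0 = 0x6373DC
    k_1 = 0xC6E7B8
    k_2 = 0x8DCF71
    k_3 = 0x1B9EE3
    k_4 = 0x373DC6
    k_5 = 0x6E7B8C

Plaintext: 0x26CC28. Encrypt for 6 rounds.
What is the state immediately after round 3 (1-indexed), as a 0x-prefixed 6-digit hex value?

s_0 = plaintext = 0x26CC28
s_1 = Round(s_0, k_0) = 0x5FA848
s_2 = Round(s_1, k_1) = 0xE0E92E
s_3 = Round(s_2, k_2) = 0xF0F404
s_4 = Round(s_3, k_3) = 0x23D894
s_5 = Round(s_4, k_4) = 0x17AC55
s_6 = Round(s_5, k_5) = 0x34A93C

0xF0F404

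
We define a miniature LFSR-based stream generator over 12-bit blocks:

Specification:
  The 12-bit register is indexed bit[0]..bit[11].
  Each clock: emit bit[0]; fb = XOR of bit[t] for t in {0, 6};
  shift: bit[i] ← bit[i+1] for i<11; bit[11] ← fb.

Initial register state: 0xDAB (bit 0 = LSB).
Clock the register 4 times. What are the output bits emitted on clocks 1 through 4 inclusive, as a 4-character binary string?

1101

reg_0 = 0xDAB
clock 1: out=1, reg = 0xED5
clock 2: out=1, reg = 0x76A
clock 3: out=0, reg = 0xBB5
clock 4: out=1, reg = 0xDDA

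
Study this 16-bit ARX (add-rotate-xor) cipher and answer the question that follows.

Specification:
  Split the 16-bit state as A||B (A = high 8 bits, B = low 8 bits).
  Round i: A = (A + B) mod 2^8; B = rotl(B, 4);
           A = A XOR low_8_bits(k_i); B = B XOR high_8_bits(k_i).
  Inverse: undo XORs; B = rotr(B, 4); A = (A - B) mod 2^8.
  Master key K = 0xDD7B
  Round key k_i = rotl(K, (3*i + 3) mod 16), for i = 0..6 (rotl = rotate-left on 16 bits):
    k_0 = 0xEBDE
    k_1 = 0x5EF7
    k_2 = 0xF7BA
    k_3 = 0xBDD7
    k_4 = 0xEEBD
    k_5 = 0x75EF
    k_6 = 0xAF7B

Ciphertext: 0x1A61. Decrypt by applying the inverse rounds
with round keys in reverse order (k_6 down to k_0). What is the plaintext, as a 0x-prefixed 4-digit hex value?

s_0 = ciphertext = 0x1A61
s_1 = InvRound(s_0, k_6) = 0x75EC
s_2 = InvRound(s_1, k_5) = 0x0199
s_3 = InvRound(s_2, k_4) = 0x4577
s_4 = InvRound(s_3, k_3) = 0xE6AC
s_5 = InvRound(s_4, k_2) = 0xA7B5
s_6 = InvRound(s_5, k_1) = 0x92BE
s_7 = InvRound(s_6, k_0) = 0xF755

0xF755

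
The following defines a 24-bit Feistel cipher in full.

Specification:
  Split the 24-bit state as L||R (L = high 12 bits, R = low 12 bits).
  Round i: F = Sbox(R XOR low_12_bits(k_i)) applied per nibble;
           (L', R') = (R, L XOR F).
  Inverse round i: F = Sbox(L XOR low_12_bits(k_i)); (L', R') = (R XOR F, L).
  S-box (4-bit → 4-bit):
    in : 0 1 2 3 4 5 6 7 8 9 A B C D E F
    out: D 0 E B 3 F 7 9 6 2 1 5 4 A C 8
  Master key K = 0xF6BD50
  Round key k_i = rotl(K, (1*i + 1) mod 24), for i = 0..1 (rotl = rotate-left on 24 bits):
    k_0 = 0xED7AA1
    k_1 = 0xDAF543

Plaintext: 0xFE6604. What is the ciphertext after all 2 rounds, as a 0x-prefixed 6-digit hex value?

0xBF9A55

s_0 = plaintext = 0xFE6604
s_1 = Round(s_0, k_0) = 0x604BF9
s_2 = Round(s_1, k_1) = 0xBF9A55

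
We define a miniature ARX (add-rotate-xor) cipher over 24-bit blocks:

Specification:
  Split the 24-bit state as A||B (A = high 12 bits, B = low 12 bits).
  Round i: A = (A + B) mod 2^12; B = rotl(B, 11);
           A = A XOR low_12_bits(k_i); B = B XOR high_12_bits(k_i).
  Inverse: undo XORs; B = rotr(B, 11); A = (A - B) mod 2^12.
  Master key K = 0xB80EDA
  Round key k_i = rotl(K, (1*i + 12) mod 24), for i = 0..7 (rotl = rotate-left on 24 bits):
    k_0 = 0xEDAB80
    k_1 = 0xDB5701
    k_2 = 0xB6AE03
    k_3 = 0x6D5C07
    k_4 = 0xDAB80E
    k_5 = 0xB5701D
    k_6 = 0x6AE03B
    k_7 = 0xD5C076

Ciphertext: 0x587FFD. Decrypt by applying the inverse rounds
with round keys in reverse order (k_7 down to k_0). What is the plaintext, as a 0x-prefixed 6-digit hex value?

s_0 = ciphertext = 0x587FFD
s_1 = InvRound(s_0, k_7) = 0x0AF542
s_2 = InvRound(s_1, k_6) = 0x8BC7D8
s_3 = InvRound(s_2, k_5) = 0xF8291F
s_4 = InvRound(s_3, k_4) = 0xE24968
s_5 = InvRound(s_4, k_3) = 0x2A8F7B
s_6 = InvRound(s_5, k_2) = 0x489822
s_7 = InvRound(s_6, k_1) = 0x85AB2E
s_8 = InvRound(s_7, k_0) = 0x7F2BE8

0x7F2BE8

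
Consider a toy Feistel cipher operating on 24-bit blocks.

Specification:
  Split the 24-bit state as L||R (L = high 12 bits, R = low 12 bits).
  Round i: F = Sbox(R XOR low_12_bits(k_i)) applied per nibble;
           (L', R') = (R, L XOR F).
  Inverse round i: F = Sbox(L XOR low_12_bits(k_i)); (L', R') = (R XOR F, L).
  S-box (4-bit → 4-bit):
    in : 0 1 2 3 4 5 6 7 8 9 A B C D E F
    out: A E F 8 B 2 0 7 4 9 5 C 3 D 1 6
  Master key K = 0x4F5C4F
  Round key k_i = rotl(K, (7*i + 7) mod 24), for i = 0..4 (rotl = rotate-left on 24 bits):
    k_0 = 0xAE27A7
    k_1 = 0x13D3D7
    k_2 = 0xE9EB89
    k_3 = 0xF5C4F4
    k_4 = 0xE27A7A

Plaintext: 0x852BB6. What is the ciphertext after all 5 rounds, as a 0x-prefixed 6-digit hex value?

s_0 = plaintext = 0x852BB6
s_1 = Round(s_0, k_0) = 0xBB6BBC
s_2 = Round(s_1, k_1) = 0xBBCFBA
s_3 = Round(s_2, k_2) = 0xFBA034
s_4 = Round(s_3, k_3) = 0x034480
s_5 = Round(s_4, k_4) = 0x480151

0x480151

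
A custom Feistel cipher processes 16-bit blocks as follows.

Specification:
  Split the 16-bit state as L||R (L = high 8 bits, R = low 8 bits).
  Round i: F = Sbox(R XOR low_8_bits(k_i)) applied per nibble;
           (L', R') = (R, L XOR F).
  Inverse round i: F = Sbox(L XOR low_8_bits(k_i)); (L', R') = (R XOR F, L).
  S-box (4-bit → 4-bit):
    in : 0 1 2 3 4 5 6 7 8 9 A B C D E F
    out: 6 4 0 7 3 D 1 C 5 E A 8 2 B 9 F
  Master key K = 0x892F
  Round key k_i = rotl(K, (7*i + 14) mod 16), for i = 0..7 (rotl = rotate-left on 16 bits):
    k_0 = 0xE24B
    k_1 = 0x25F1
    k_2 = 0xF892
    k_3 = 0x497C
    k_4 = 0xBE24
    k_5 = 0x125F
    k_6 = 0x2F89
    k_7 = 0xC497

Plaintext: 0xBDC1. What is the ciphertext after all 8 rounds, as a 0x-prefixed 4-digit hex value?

s_0 = plaintext = 0xBDC1
s_1 = Round(s_0, k_0) = 0xC1E7
s_2 = Round(s_1, k_1) = 0xE780
s_3 = Round(s_2, k_2) = 0x80A7
s_4 = Round(s_3, k_3) = 0xA738
s_5 = Round(s_4, k_4) = 0x38E5
s_6 = Round(s_5, k_5) = 0xE5B2
s_7 = Round(s_6, k_6) = 0xB29D
s_8 = Round(s_7, k_7) = 0x9DD8

0x9DD8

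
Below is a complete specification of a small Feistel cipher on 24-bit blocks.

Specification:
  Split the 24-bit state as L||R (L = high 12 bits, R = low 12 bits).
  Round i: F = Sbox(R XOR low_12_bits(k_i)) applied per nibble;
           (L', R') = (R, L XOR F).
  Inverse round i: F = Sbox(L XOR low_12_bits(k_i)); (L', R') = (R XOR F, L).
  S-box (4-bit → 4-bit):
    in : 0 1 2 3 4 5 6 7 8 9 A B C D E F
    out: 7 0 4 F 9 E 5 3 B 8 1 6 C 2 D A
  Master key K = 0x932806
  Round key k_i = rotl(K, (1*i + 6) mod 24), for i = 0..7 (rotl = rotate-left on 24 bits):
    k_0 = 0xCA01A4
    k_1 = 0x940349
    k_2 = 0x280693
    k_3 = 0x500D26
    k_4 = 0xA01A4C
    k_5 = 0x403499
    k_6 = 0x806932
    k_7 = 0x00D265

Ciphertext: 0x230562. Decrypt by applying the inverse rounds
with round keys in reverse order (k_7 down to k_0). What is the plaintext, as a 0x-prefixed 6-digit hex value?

s_0 = ciphertext = 0x230562
s_1 = InvRound(s_0, k_7) = 0x28C230
s_2 = InvRound(s_1, k_6) = 0x45D28C
s_3 = InvRound(s_2, k_5) = 0x54545D
s_4 = InvRound(s_3, k_4) = 0xE25545
s_5 = InvRound(s_4, k_3) = 0xA3AE25
s_6 = InvRound(s_5, k_2) = 0x23DA3A
s_7 = InvRound(s_6, k_1) = 0xA0323D
s_8 = InvRound(s_7, k_0) = 0x42EA03

0x42EA03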